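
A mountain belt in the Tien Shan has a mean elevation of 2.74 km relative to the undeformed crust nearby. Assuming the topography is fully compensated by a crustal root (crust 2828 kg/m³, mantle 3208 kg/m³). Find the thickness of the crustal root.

Isostatic balance requires: the weight of the topography is balanced by the buoyancy of the root, ρ_c h = (ρ_m − ρ_c) r.
r = h · ρ_c / (ρ_m − ρ_c) = 2.74 km × 2828 / (3208 − 2828) = 20.4 km.

20.4 km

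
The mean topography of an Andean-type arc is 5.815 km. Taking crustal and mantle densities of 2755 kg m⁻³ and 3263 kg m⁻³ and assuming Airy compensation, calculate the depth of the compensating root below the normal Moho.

31.5 km

In Airy isostatic equilibrium: the weight of the topography is balanced by the buoyancy of the root, ρ_c h = (ρ_m − ρ_c) r.
r = h · ρ_c / (ρ_m − ρ_c) = 5.815 km × 2755 / (3263 − 2755) = 31.5 km.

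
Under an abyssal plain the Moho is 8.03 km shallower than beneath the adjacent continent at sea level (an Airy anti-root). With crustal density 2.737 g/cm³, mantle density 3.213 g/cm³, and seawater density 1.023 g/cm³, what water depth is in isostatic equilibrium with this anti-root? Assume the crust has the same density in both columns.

2.23 km

Replacing a thickness d of crust by seawater at the top must be balanced by replacing crust with mantle at the base: d (ρ_c − ρ_w) = a (ρ_m − ρ_c).
d = a (ρ_m − ρ_c)/(ρ_c − ρ_w) = 8.03 km × 0.476/1.714 = 2.23 km.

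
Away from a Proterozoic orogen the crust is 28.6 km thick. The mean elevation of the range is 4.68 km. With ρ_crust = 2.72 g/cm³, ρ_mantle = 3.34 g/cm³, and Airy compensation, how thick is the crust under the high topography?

Root depth r = h ρ_c / (ρ_m − ρ_c) = 4.68 km × 2.72 / 0.62 = 20.53 km.
Total thickness = T + h + r = 28.6 km + 4.68 km + 20.53 km = 53.8 km.

53.8 km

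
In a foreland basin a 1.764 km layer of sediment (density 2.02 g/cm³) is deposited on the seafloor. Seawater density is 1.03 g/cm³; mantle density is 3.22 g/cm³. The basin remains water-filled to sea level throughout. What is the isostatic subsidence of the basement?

0.797 km

Submarine loading: the sediment displaces seawater, and the subsidence is in turn flooded, so s (ρ_m − ρ_w) = t (ρ_sed − ρ_w).
s = 1.764 km × (2.02 − 1.03) / (3.22 − 1.03) = 0.797 km.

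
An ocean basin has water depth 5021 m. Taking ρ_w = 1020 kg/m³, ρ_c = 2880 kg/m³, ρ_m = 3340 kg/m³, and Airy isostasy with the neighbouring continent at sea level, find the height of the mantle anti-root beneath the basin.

Isostatic balance requires: replacing crust with seawater at the top is compensated by replacing crust with mantle at the base: d (ρ_c − ρ_w) = a (ρ_m − ρ_c).
a = d (ρ_c − ρ_w)/(ρ_m − ρ_c) = 5021 m × 1860/460 = 20300 m.

20300 m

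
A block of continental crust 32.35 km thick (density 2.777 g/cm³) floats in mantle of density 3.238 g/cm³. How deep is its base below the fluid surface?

27.7 km

Draft d = t ρ_obj/ρ_fluid = 32.35 km × 2.777/3.238 = 27.7 km.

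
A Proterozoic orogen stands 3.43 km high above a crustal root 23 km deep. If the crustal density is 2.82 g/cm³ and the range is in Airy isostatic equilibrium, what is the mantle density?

Airy balance: ρ_c h = (ρ_m − ρ_c) r → ρ_m = ρ_c (1 + h/r).
ρ_m = 2.82 × (1 + 3.43 km/23 km) = 3.24 g/cm³.

3.24 g/cm³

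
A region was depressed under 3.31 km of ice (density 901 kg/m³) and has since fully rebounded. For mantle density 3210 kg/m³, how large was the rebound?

0.929 km

Removing the load lets mantle flow back in; uplift u satisfies ρ_ice t = ρ_m u.
u = t ρ_ice/ρ_m = 3.31 km × 901/3210 = 0.929 km.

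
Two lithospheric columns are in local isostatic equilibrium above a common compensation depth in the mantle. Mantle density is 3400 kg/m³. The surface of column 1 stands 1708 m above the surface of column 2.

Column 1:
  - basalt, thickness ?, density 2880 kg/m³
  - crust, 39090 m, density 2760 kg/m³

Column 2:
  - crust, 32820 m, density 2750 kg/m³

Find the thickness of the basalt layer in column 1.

4080 m

Take the compensation level at the base of the deeper column (depth z_c below the surface of column 1) and equate Σ ρ_i t_i down to z_c; mantle fills any gap and the z_c terms cancel.
Column 1: x×2880 + 39090×2760 + (z_c − 39090 − x)×3400
Column 2: 1708×0 + 32820×2750 + (z_c − 1708 − 32820)×3400
The z_c×3400 term appears on both sides and cancels. Collect the known terms of each column as K = Σ(ρt)_known − 3400 × (depth of known layers): K_1 = 107888400 − 3400×39090 = −25017600; K_2 = 90255000 − 3400×(1708 + 32820) = −27140200.
Balance: K_1 − x×(3400 − 2880) = K_2, so x = (K_1 − K_2)/(3400 − 2880) = 2122600/520 = 4080 m.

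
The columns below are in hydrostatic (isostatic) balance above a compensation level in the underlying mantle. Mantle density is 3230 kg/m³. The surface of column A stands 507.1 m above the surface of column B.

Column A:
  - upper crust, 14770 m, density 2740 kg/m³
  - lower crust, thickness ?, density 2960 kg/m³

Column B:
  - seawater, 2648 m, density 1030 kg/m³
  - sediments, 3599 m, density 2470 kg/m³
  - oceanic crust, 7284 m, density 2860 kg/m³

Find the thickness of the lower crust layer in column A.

21000 m

Take the compensation level at the base of the deeper column (depth z_c below the surface of column A) and equate Σ ρ_i t_i down to z_c; mantle fills any gap and the z_c terms cancel.
Column A: 14770×2740 + x×2960 + (z_c − 14770 − x)×3230
Column B: 507.1×0 + 2648×1030 + 3599×2470 + 7284×2860 + (z_c − 507.1 − 13531)×3230
The z_c×3230 term appears on both sides and cancels. Collect the known terms of each column as K = Σ(ρt)_known − 3230 × (depth of known layers): K_A = 40469800 − 3230×14770 = −7237300; K_B = 32449210 − 3230×(507.1 + 13531) = −12893853.
Balance: K_A − x×(3230 − 2960) = K_B, so x = (K_A − K_B)/(3230 − 2960) = 5656550/270 = 21000 m.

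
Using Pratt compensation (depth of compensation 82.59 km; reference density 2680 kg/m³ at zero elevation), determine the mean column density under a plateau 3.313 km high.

Pratt balance: ρ_ref D = ρ (D + h).
ρ = ρ_ref D/(D + h) = 2680 × 82.59 km/(82.59 km + 3.313 km) = 2580 kg/m³.

2580 kg/m³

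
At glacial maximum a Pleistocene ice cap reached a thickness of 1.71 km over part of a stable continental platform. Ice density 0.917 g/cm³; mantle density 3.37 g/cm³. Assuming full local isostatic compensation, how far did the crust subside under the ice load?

For local isostatic compensation: the ice load ρ_ice t is balanced by mantle displaced below, ρ_m s.
s = t ρ_ice / ρ_m = 1.71 km × 0.917/3.37 = 0.465 km.

0.465 km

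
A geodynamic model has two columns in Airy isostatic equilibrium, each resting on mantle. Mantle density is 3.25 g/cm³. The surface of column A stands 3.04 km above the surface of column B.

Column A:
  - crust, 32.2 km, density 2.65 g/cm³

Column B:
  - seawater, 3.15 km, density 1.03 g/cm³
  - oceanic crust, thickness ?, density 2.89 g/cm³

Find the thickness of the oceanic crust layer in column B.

6.8 km

Take the compensation level at the base of the deeper column (depth z_c below the surface of column A) and equate Σ ρ_i t_i down to z_c; mantle fills any gap and the z_c terms cancel.
Column A: 32.2×2.65 + (z_c − 32.2)×3.25
Column B: 3.04×0 + 3.15×1.03 + x×2.89 + (z_c − 3.04 − 3.15 − x)×3.25
The z_c×3.25 term appears on both sides and cancels. Collect the known terms of each column as K = Σ(ρt)_known − 3.25 × (depth of known layers): K_A = 85.33 − 3.25×32.2 = −19.32; K_B = 3.2445 − 3.25×(3.04 + 3.15) = −16.873.
Balance: K_A = K_B − x×(3.25 − 2.89), so x = (K_B − K_A)/(3.25 − 2.89) = 2.447/0.36 = 6.8 km.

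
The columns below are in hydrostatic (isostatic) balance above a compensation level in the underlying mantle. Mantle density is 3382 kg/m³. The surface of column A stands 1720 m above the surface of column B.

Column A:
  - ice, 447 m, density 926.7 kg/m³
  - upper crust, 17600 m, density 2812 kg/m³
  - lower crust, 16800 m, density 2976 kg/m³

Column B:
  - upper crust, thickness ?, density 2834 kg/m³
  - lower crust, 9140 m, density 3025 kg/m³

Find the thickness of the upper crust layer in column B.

Take the compensation level at the base of the deeper column (depth z_c below the surface of column A) and equate Σ ρ_i t_i down to z_c; mantle fills any gap and the z_c terms cancel.
Column A: 447×926.7 + 17600×2812 + 16800×2976 + (z_c − 34847)×3382
Column B: 1720×0 + x×2834 + 9140×3025 + (z_c − 1720 − 9140 − x)×3382
The z_c×3382 term appears on both sides and cancels. Collect the known terms of each column as K = Σ(ρt)_known − 3382 × (depth of known layers): K_A = 99902234.9 − 3382×34847 = −17950319.1; K_B = 27648500 − 3382×(1720 + 9140) = −9080020.
Balance: K_A = K_B − x×(3382 − 2834), so x = (K_B − K_A)/(3382 − 2834) = 8870300/548 = 16200 m.

16200 m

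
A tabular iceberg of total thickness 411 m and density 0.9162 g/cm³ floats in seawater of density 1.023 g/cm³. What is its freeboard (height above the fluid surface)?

Floating equilibrium: submerged depth d = t ρ_obj/ρ_fluid = 411 m × 0.9162/1.023 = 368.1 m.
Freeboard = t − d = 411 m − 368.1 m = 42.9 m.

42.9 m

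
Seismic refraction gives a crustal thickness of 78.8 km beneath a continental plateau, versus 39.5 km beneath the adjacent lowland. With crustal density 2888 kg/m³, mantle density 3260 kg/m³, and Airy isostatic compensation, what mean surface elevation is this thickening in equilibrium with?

Excess crust Δ = 78.8 km − 39.5 km = 39.3 km, split between elevation h and root r with h + r = Δ.
Airy balance ρ_c h = (ρ_m − ρ_c) r gives r = h ρ_c/(ρ_m − ρ_c), so h (1 + ρ_c/(ρ_m − ρ_c)) = Δ, i.e. h = Δ (ρ_m − ρ_c)/ρ_m.
h = 39.3 km × 372/3260 = 4.48 km.

4.48 km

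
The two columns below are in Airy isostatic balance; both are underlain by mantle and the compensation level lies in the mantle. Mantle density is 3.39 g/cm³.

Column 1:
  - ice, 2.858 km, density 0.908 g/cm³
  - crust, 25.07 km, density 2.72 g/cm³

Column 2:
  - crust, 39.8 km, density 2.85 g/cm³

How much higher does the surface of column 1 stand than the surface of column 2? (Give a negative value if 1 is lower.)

0.708 km

For any compensation level in the mantle, the mantle terms cancel and isostasy reduces to e = (Σt_1 − Σt_2) − (Σ(ρt)_1 − Σ(ρt)_2) / ρ_m.
Σt_1 = 27.928 km; Σt_2 = 39.8 km; Σ(ρt)_1 = 70.785464; Σ(ρt)_2 = 113.43 (in km·g/cm³).
e = (27.928 − 39.8) − (70.785464 − 113.43) / 3.39 = 0.708 km.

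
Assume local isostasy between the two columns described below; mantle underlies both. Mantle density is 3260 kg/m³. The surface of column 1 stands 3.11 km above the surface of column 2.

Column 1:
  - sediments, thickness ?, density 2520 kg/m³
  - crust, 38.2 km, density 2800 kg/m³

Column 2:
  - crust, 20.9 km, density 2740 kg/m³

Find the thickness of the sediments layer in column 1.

Take the compensation level at the base of the deeper column (depth z_c below the surface of column 1) and equate Σ ρ_i t_i down to z_c; mantle fills any gap and the z_c terms cancel.
Column 1: x×2520 + 38.2×2800 + (z_c − 38.2 − x)×3260
Column 2: 3.11×0 + 20.9×2740 + (z_c − 3.11 − 20.9)×3260
The z_c×3260 term appears on both sides and cancels. Collect the known terms of each column as K = Σ(ρt)_known − 3260 × (depth of known layers): K_1 = 106960 − 3260×38.2 = −17572; K_2 = 57266 − 3260×(3.11 + 20.9) = −21006.6.
Balance: K_1 − x×(3260 − 2520) = K_2, so x = (K_1 − K_2)/(3260 − 2520) = 3434.6/740 = 4.64 km.

4.64 km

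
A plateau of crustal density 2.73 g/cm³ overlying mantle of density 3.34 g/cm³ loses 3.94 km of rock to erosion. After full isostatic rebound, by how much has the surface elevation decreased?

Rebound u = e ρ_c/ρ_m = 3.94 km × 2.73/3.34 = 3.22 km.
Net surface drop = e − u = 3.94 km − 3.22 km = e (ρ_m − ρ_c)/ρ_m = 0.72 km.

0.72 km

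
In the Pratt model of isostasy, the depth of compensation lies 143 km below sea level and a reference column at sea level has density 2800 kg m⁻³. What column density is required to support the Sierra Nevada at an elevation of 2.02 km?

Pratt balance: ρ_ref D = ρ (D + h).
ρ = ρ_ref D/(D + h) = 2800 × 143 km/(143 km + 2.02 km) = 2760 kg m⁻³.

2760 kg m⁻³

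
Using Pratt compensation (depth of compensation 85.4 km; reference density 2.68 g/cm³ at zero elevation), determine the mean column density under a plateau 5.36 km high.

2.52 g/cm³

Pratt balance: ρ_ref D = ρ (D + h).
ρ = ρ_ref D/(D + h) = 2.68 × 85.4 km/(85.4 km + 5.36 km) = 2.52 g/cm³.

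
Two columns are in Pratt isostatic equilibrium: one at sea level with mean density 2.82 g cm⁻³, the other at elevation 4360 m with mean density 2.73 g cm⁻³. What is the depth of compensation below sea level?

132000 m

ρ_ref D = ρ (D + h) → D (ρ_ref − ρ) = ρ h.
D = ρ h/(ρ_ref − ρ) = 2.73 × 4360 m/(2.82 − 2.73) = 132000 m.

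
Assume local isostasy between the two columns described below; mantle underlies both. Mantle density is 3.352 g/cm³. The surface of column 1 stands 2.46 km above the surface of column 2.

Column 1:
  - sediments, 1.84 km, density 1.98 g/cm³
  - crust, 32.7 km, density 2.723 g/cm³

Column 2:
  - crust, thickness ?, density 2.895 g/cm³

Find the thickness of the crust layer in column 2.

Take the compensation level at the base of the deeper column (depth z_c below the surface of column 1) and equate Σ ρ_i t_i down to z_c; mantle fills any gap and the z_c terms cancel.
Column 1: 1.84×1.98 + 32.7×2.723 + (z_c − 34.54)×3.352
Column 2: 2.46×0 + x×2.895 + (z_c − 2.46 − 0 − x)×3.352
The z_c×3.352 term appears on both sides and cancels. Collect the known terms of each column as K = Σ(ρt)_known − 3.352 × (depth of known layers): K_1 = 92.6853 − 3.352×34.54 = −23.09278; K_2 = 0 − 3.352×(2.46 + 0) = −8.24592.
Balance: K_1 = K_2 − x×(3.352 − 2.895), so x = (K_2 − K_1)/(3.352 − 2.895) = 14.8469/0.457 = 32.5 km.

32.5 km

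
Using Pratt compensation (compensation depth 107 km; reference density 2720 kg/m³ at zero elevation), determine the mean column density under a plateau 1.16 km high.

Pratt balance: ρ_ref D = ρ (D + h).
ρ = ρ_ref D/(D + h) = 2720 × 107 km/(107 km + 1.16 km) = 2690 kg/m³.

2690 kg/m³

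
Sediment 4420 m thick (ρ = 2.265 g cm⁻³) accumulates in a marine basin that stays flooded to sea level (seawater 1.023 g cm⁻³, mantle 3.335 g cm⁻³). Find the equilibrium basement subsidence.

Submarine loading: the sediment displaces seawater, and the subsidence is in turn flooded, so s (ρ_m − ρ_w) = t (ρ_sed − ρ_w).
s = 4420 m × (2.265 − 1.023) / (3.335 − 1.023) = 2370 m.

2370 m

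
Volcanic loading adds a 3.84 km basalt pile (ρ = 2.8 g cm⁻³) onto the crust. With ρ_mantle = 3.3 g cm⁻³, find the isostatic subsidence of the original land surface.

Subaerial loading: s = t ρ_load / ρ_m.
s = 3.84 km × 2.8/3.3 = 3.26 km.

3.26 km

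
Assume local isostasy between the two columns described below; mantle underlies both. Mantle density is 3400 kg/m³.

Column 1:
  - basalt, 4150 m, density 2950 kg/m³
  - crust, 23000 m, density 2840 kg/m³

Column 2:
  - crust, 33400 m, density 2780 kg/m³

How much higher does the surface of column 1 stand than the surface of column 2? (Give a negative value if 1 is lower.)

−1750 m

For any compensation level in the mantle, the mantle terms cancel and isostasy reduces to e = (Σt_1 − Σt_2) − (Σ(ρt)_1 − Σ(ρt)_2) / ρ_m.
Σt_1 = 27150 m; Σt_2 = 33400 m; Σ(ρt)_1 = 77562500; Σ(ρt)_2 = 92852000 (in m·kg/m³).
e = (27150 − 33400) − (77562500 − 92852000) / 3400 = −1750 m.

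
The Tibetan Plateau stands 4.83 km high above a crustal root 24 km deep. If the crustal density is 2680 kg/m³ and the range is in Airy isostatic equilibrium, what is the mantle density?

3220 kg/m³

Airy balance: ρ_c h = (ρ_m − ρ_c) r → ρ_m = ρ_c (1 + h/r).
ρ_m = 2680 × (1 + 4.83 km/24 km) = 3220 kg/m³.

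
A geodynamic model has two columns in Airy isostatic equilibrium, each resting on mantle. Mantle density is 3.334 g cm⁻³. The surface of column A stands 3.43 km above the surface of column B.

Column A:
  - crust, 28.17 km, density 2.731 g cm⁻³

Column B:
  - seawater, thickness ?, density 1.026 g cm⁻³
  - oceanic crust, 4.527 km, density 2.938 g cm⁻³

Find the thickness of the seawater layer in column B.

Take the compensation level at the base of the deeper column (depth z_c below the surface of column A) and equate Σ ρ_i t_i down to z_c; mantle fills any gap and the z_c terms cancel.
Column A: 28.17×2.731 + (z_c − 28.17)×3.334
Column B: 3.43×0 + x×1.026 + 4.527×2.938 + (z_c − 3.43 − 4.527 − x)×3.334
The z_c×3.334 term appears on both sides and cancels. Collect the known terms of each column as K = Σ(ρt)_known − 3.334 × (depth of known layers): K_A = 76.93227 − 3.334×28.17 = −16.98651; K_B = 13.300326 − 3.334×(3.43 + 4.527) = −13.228312.
Balance: K_A = K_B − x×(3.334 − 1.026), so x = (K_B − K_A)/(3.334 − 1.026) = 3.7582/2.308 = 1.63 km.

1.63 km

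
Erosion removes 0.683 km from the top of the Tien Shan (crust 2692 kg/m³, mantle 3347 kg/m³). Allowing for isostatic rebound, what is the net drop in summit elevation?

Rebound u = e ρ_c/ρ_m = 0.683 km × 2692/3347 = 0.5493 km.
Net surface drop = e − u = 0.683 km − 0.5493 km = e (ρ_m − ρ_c)/ρ_m = 0.134 km.

0.134 km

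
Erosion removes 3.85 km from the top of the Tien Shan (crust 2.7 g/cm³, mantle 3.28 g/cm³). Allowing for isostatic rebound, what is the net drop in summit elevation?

0.681 km

Rebound u = e ρ_c/ρ_m = 3.85 km × 2.7/3.28 = 3.169 km.
Net surface drop = e − u = 3.85 km − 3.169 km = e (ρ_m − ρ_c)/ρ_m = 0.681 km.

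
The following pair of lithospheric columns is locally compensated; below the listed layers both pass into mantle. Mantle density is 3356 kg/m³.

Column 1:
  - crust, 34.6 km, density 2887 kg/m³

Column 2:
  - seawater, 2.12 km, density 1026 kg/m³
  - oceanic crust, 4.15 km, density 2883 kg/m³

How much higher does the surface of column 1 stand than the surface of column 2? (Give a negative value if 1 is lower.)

For any compensation level in the mantle, the mantle terms cancel and isostasy reduces to e = (Σt_1 − Σt_2) − (Σ(ρt)_1 − Σ(ρt)_2) / ρ_m.
Σt_1 = 34.6 km; Σt_2 = 6.27 km; Σ(ρt)_1 = 99890.2; Σ(ρt)_2 = 14139.57 (in km·kg/m³).
e = (34.6 − 6.27) − (99890.2 − 14139.57) / 3356 = 2.78 km.

2.78 km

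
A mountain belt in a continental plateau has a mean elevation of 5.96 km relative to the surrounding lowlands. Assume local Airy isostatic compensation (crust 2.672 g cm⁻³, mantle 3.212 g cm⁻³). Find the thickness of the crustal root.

29.5 km

In Airy isostatic equilibrium: the weight of the topography is balanced by the buoyancy of the root, ρ_c h = (ρ_m − ρ_c) r.
r = h · ρ_c / (ρ_m − ρ_c) = 5.96 km × 2.672 / (3.212 − 2.672) = 29.5 km.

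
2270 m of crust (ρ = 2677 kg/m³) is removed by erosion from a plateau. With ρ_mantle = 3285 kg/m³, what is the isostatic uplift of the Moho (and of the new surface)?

Unloading: uplift u = e ρ_c/ρ_m = 2270 m × 2677/3285 = 1850 m.

1850 m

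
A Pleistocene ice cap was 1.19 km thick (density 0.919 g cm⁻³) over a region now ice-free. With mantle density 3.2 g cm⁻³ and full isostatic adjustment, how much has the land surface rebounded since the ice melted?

0.342 km

Removing the load lets mantle flow back in; uplift u satisfies ρ_ice t = ρ_m u.
u = t ρ_ice/ρ_m = 1.19 km × 0.919/3.2 = 0.342 km.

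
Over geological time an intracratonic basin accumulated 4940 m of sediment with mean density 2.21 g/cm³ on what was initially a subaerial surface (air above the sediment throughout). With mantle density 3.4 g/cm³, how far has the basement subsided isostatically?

3210 m

Subaerial load: s = t ρ_sed / ρ_m = 4940 m × 2.21/3.4 = 3210 m.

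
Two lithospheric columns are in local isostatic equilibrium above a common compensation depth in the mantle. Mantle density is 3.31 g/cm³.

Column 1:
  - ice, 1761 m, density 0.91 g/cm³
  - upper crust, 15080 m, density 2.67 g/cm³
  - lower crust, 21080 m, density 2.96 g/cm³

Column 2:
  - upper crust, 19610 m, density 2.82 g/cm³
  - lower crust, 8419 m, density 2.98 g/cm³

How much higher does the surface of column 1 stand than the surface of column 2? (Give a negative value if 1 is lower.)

2680 m

For any compensation level in the mantle, the mantle terms cancel and isostasy reduces to e = (Σt_1 − Σt_2) − (Σ(ρt)_1 − Σ(ρt)_2) / ρ_m.
Σt_1 = 37921 m; Σt_2 = 28029 m; Σ(ρt)_1 = 104262.91; Σ(ρt)_2 = 80388.82 (in m·g/cm³).
e = (37921 − 28029) − (104262.91 − 80388.82) / 3.31 = 2680 m.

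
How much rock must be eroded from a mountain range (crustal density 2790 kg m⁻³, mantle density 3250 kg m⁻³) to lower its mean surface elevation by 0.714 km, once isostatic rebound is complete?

5.04 km

Net drop Δ = e − u = e − e ρ_c/ρ_m = e (ρ_m − ρ_c)/ρ_m.
e = Δ ρ_m/(ρ_m − ρ_c) = 0.714 km × 3250/460 = 5.04 km.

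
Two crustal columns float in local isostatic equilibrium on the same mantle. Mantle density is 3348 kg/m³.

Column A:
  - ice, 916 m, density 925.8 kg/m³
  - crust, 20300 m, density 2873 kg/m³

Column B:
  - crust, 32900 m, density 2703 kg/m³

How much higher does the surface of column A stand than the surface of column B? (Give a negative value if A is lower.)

For any compensation level in the mantle, the mantle terms cancel and isostasy reduces to e = (Σt_A − Σt_B) − (Σ(ρt)_A − Σ(ρt)_B) / ρ_m.
Σt_A = 21216 m; Σt_B = 32900 m; Σ(ρt)_A = 59169932.8; Σ(ρt)_B = 88928700 (in m·kg/m³).
e = (21216 − 32900) − (59169932.8 − 88928700) / 3348 = −2800 m.

−2800 m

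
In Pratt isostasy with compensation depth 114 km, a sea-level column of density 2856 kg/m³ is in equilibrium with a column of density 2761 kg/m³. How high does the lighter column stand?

3.92 km

ρ_ref D = ρ (D + h) → h = D (ρ_ref − ρ)/ρ.
h = 114 km × (2856 − 2761)/2761 = 3.92 km.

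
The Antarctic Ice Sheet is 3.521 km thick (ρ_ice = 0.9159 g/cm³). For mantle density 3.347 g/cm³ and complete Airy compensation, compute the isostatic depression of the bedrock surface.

0.964 km

Balancing pressure at the compensation depth: the ice load ρ_ice t is balanced by mantle displaced below, ρ_m s.
s = t ρ_ice / ρ_m = 3.521 km × 0.9159/3.347 = 0.964 km.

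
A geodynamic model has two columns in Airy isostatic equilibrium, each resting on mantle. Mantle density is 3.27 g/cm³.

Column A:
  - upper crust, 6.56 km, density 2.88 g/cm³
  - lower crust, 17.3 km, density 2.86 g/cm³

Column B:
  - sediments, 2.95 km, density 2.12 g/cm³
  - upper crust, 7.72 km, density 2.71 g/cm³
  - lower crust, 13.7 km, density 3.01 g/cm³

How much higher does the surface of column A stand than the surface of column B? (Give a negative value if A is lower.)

For any compensation level in the mantle, the mantle terms cancel and isostasy reduces to e = (Σt_A − Σt_B) − (Σ(ρt)_A − Σ(ρt)_B) / ρ_m.
Σt_A = 23.86 km; Σt_B = 24.37 km; Σ(ρt)_A = 68.3708; Σ(ρt)_B = 68.4122 (in km·g/cm³).
e = (23.86 − 24.37) − (68.3708 − 68.4122) / 3.27 = −0.497 km.

−0.497 km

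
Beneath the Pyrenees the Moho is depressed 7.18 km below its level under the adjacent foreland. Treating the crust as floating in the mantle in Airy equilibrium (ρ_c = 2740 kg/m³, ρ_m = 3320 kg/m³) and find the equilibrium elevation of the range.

Equating mass per unit area of the two columns: ρ_c h = (ρ_m − ρ_c) r.
h = r (ρ_m − ρ_c) / ρ_c = 7.18 km × (3320 − 2740) / 2740 = 1.52 km.

1.52 km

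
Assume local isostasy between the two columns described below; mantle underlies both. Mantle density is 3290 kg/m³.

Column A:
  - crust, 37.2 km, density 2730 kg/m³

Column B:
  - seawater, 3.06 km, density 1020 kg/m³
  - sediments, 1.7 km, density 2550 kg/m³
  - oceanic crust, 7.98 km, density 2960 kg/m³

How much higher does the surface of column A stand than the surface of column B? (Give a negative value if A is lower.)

3.04 km

For any compensation level in the mantle, the mantle terms cancel and isostasy reduces to e = (Σt_A − Σt_B) − (Σ(ρt)_A − Σ(ρt)_B) / ρ_m.
Σt_A = 37.2 km; Σt_B = 12.74 km; Σ(ρt)_A = 101556; Σ(ρt)_B = 31077 (in km·kg/m³).
e = (37.2 − 12.74) − (101556 − 31077) / 3290 = 3.04 km.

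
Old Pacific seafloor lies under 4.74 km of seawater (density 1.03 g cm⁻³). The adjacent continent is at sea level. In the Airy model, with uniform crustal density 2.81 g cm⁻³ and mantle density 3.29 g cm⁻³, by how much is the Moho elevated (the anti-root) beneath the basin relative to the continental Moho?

17.6 km

Balancing pressure at the compensation depth: replacing crust with seawater at the top is compensated by replacing crust with mantle at the base: d (ρ_c − ρ_w) = a (ρ_m − ρ_c).
a = d (ρ_c − ρ_w)/(ρ_m − ρ_c) = 4.74 km × 1.78/0.48 = 17.6 km.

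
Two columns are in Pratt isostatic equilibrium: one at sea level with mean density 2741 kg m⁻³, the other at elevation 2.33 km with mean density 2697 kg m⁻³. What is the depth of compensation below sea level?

143 km

ρ_ref D = ρ (D + h) → D (ρ_ref − ρ) = ρ h.
D = ρ h/(ρ_ref − ρ) = 2697 × 2.33 km/(2741 − 2697) = 143 km.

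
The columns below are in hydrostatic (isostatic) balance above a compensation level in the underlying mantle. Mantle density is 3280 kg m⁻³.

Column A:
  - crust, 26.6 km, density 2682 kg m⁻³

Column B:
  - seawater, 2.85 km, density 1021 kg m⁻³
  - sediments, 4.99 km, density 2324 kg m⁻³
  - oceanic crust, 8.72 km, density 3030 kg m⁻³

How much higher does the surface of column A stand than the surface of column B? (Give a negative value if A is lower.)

For any compensation level in the mantle, the mantle terms cancel and isostasy reduces to e = (Σt_A − Σt_B) − (Σ(ρt)_A − Σ(ρt)_B) / ρ_m.
Σt_A = 26.6 km; Σt_B = 16.56 km; Σ(ρt)_A = 71341.2; Σ(ρt)_B = 40928.21 (in km·kg m⁻³).
e = (26.6 − 16.56) − (71341.2 − 40928.21) / 3280 = 0.768 km.

0.768 km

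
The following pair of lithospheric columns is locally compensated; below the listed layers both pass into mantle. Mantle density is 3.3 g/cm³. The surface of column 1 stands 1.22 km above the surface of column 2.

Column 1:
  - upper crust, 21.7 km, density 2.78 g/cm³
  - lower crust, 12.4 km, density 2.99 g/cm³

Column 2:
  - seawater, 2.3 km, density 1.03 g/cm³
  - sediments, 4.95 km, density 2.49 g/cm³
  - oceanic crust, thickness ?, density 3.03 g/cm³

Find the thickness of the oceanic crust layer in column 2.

Take the compensation level at the base of the deeper column (depth z_c below the surface of column 1) and equate Σ ρ_i t_i down to z_c; mantle fills any gap and the z_c terms cancel.
Column 1: 21.7×2.78 + 12.4×2.99 + (z_c − 34.1)×3.3
Column 2: 1.22×0 + 2.3×1.03 + 4.95×2.49 + x×3.03 + (z_c − 1.22 − 7.25 − x)×3.3
The z_c×3.3 term appears on both sides and cancels. Collect the known terms of each column as K = Σ(ρt)_known − 3.3 × (depth of known layers): K_1 = 97.402 − 3.3×34.1 = −15.128; K_2 = 14.6945 − 3.3×(1.22 + 7.25) = −13.2565.
Balance: K_1 = K_2 − x×(3.3 − 3.03), so x = (K_2 − K_1)/(3.3 − 3.03) = 1.8715/0.27 = 6.93 km.

6.93 km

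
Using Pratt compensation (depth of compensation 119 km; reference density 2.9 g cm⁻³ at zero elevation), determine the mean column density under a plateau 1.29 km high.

2.87 g cm⁻³

Pratt balance: ρ_ref D = ρ (D + h).
ρ = ρ_ref D/(D + h) = 2.9 × 119 km/(119 km + 1.29 km) = 2.87 g cm⁻³.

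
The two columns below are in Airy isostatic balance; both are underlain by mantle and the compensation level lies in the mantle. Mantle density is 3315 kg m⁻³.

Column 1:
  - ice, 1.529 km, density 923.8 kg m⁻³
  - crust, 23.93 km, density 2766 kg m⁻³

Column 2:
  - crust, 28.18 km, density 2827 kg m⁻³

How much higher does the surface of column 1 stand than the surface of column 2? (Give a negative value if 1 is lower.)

For any compensation level in the mantle, the mantle terms cancel and isostasy reduces to e = (Σt_1 − Σt_2) − (Σ(ρt)_1 − Σ(ρt)_2) / ρ_m.
Σt_1 = 25.459 km; Σt_2 = 28.18 km; Σ(ρt)_1 = 67602.8702; Σ(ρt)_2 = 79664.86 (in km·kg m⁻³).
e = (25.459 − 28.18) − (67602.8702 − 79664.86) / 3315 = 0.918 km.

0.918 km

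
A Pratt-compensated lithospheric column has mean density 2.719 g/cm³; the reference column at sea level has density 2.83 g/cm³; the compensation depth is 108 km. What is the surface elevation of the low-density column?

ρ_ref D = ρ (D + h) → h = D (ρ_ref − ρ)/ρ.
h = 108 km × (2.83 − 2.719)/2.719 = 4.41 km.

4.41 km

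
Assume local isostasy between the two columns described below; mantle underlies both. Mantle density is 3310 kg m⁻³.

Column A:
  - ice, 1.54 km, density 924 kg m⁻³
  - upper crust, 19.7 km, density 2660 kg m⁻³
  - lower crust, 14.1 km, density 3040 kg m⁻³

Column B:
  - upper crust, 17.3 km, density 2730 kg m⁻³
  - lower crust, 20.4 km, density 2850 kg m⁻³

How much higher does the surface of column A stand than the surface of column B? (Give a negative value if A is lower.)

0.262 km

For any compensation level in the mantle, the mantle terms cancel and isostasy reduces to e = (Σt_A − Σt_B) − (Σ(ρt)_A − Σ(ρt)_B) / ρ_m.
Σt_A = 35.34 km; Σt_B = 37.7 km; Σ(ρt)_A = 96688.96; Σ(ρt)_B = 105369 (in km·kg m⁻³).
e = (35.34 − 37.7) − (96688.96 − 105369) / 3310 = 0.262 km.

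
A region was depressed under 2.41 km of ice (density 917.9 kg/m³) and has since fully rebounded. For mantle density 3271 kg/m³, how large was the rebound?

Removing the load lets mantle flow back in; uplift u satisfies ρ_ice t = ρ_m u.
u = t ρ_ice/ρ_m = 2.41 km × 917.9/3271 = 0.676 km.

0.676 km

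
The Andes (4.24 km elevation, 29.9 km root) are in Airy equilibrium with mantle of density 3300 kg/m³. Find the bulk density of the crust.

ρ_c h = (ρ_m − ρ_c) r → ρ_c (h + r) = ρ_m r → ρ_c = ρ_m r / (h + r).
ρ_c = 3300 × 29.9 km / (4.24 km + 29.9 km) = 2890 kg/m³.

2890 kg/m³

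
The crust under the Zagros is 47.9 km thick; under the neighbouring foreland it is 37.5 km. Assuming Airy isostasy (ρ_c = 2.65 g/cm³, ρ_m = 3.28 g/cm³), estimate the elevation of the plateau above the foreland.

2 km

Excess crust Δ = 47.9 km − 37.5 km = 10.4 km, split between elevation h and root r with h + r = Δ.
Airy balance ρ_c h = (ρ_m − ρ_c) r gives r = h ρ_c/(ρ_m − ρ_c), so h (1 + ρ_c/(ρ_m − ρ_c)) = Δ, i.e. h = Δ (ρ_m − ρ_c)/ρ_m.
h = 10.4 km × 0.63/3.28 = 2 km.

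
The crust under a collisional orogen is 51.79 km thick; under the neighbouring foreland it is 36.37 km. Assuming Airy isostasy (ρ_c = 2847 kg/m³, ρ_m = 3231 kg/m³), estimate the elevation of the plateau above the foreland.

1.83 km

Excess crust Δ = 51.79 km − 36.37 km = 15.42 km, split between elevation h and root r with h + r = Δ.
Airy balance ρ_c h = (ρ_m − ρ_c) r gives r = h ρ_c/(ρ_m − ρ_c), so h (1 + ρ_c/(ρ_m − ρ_c)) = Δ, i.e. h = Δ (ρ_m − ρ_c)/ρ_m.
h = 15.42 km × 384/3231 = 1.83 km.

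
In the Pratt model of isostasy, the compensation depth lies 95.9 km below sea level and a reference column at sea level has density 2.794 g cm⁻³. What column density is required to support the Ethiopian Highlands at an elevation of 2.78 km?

Pratt balance: ρ_ref D = ρ (D + h).
ρ = ρ_ref D/(D + h) = 2.794 × 95.9 km/(95.9 km + 2.78 km) = 2.72 g cm⁻³.

2.72 g cm⁻³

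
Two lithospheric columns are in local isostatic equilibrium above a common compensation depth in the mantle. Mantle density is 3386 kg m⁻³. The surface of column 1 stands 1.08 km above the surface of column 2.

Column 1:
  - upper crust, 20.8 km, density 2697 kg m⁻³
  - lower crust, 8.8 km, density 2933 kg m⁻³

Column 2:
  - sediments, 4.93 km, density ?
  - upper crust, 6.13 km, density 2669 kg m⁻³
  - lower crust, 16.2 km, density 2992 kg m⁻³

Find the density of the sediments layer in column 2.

2600 kg m⁻³

Take the compensation level at the base of the deeper column (depth z_c below the surface of column 1) and equate Σ ρ_i t_i down to z_c; mantle fills any gap and the z_c terms cancel.
Column 1: 20.8×2697 + 8.8×2933 + (z_c − 29.6)×3386
Column 2: 1.08×0 + 4.93×ρ + 6.13×2669 + 16.2×2992 + (z_c − 1.08 − 27.26)×3386
The z_c×3386 term appears on both sides and cancels. Collect the known terms of each column as K = Σ(ρt)_known − 3386 × (depth of known layers): K_1 = 81908 − 3386×29.6 = −18317.6; K_2 = 64831.37 − 3386×(1.08 + 27.26) = −31127.87.
Balance: K_1 = K_2 + 4.93×ρ, so ρ = (K_1 − K_2)/4.93 = 12810.3/4.93 = 2600 kg m⁻³.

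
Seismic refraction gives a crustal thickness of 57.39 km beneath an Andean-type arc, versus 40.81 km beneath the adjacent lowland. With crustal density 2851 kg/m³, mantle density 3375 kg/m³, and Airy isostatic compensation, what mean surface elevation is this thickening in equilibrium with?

Excess crust Δ = 57.39 km − 40.81 km = 16.58 km, split between elevation h and root r with h + r = Δ.
Airy balance ρ_c h = (ρ_m − ρ_c) r gives r = h ρ_c/(ρ_m − ρ_c), so h (1 + ρ_c/(ρ_m − ρ_c)) = Δ, i.e. h = Δ (ρ_m − ρ_c)/ρ_m.
h = 16.58 km × 524/3375 = 2.57 km.

2.57 km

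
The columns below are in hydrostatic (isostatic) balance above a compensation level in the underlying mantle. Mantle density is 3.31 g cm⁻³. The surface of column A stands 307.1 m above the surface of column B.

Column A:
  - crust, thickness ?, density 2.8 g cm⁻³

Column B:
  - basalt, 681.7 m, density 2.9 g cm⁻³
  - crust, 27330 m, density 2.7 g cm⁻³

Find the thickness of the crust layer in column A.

Take the compensation level at the base of the deeper column (depth z_c below the surface of column A) and equate Σ ρ_i t_i down to z_c; mantle fills any gap and the z_c terms cancel.
Column A: x×2.8 + (z_c − 0 − x)×3.31
Column B: 307.1×0 + 681.7×2.9 + 27330×2.7 + (z_c − 307.1 − 28011.7)×3.31
The z_c×3.31 term appears on both sides and cancels. Collect the known terms of each column as K = Σ(ρt)_known − 3.31 × (depth of known layers): K_A = 0 − 3.31×0 = 0; K_B = 75767.93 − 3.31×(307.1 + 28011.7) = −17967.298.
Balance: K_A − x×(3.31 − 2.8) = K_B, so x = (K_A − K_B)/(3.31 − 2.8) = 17967.3/0.51 = 35200 m.

35200 m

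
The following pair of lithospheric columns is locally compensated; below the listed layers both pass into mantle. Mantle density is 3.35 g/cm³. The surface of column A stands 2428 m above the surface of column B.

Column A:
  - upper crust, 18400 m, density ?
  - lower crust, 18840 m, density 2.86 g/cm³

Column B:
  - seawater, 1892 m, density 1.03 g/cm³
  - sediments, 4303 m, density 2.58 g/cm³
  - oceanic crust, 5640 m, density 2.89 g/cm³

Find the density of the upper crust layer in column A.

2.85 g/cm³

Take the compensation level at the base of the deeper column (depth z_c below the surface of column A) and equate Σ ρ_i t_i down to z_c; mantle fills any gap and the z_c terms cancel.
Column A: 18400×ρ + 18840×2.86 + (z_c − 37240)×3.35
Column B: 2428×0 + 1892×1.03 + 4303×2.58 + 5640×2.89 + (z_c − 2428 − 11835)×3.35
The z_c×3.35 term appears on both sides and cancels. Collect the known terms of each column as K = Σ(ρt)_known − 3.35 × (depth of known layers): K_A = 53882.4 − 3.35×37240 = −70871.6; K_B = 29350.1 − 3.35×(2428 + 11835) = −18430.95.
Balance: K_A + 18400×ρ = K_B, so ρ = (K_B − K_A)/18400 = 52440.7/18400 = 2.85 g/cm³.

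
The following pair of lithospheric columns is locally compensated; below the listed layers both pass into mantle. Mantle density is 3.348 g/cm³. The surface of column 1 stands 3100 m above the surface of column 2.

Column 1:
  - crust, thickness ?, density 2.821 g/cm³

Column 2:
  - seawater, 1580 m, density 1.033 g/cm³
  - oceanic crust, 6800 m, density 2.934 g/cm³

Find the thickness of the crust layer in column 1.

Take the compensation level at the base of the deeper column (depth z_c below the surface of column 1) and equate Σ ρ_i t_i down to z_c; mantle fills any gap and the z_c terms cancel.
Column 1: x×2.821 + (z_c − 0 − x)×3.348
Column 2: 3100×0 + 1580×1.033 + 6800×2.934 + (z_c − 3100 − 8380)×3.348
The z_c×3.348 term appears on both sides and cancels. Collect the known terms of each column as K = Σ(ρt)_known − 3.348 × (depth of known layers): K_1 = 0 − 3.348×0 = 0; K_2 = 21583.34 − 3.348×(3100 + 8380) = −16851.7.
Balance: K_1 − x×(3.348 − 2.821) = K_2, so x = (K_1 − K_2)/(3.348 − 2.821) = 16851.7/0.527 = 32000 m.

32000 m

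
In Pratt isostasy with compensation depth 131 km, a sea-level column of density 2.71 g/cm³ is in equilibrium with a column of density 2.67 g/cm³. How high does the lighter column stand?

1.96 km

ρ_ref D = ρ (D + h) → h = D (ρ_ref − ρ)/ρ.
h = 131 km × (2.71 − 2.67)/2.67 = 1.96 km.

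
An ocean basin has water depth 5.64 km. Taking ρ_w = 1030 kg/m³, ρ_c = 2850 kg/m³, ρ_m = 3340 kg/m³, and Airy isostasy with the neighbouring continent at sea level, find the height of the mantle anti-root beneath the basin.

20.9 km

Equating mass per unit area of the two columns: replacing crust with seawater at the top is compensated by replacing crust with mantle at the base: d (ρ_c − ρ_w) = a (ρ_m − ρ_c).
a = d (ρ_c − ρ_w)/(ρ_m − ρ_c) = 5.64 km × 1820/490 = 20.9 km.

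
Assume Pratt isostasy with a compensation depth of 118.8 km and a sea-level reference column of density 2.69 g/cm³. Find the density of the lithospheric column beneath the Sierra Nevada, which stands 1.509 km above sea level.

Pratt balance: ρ_ref D = ρ (D + h).
ρ = ρ_ref D/(D + h) = 2.69 × 118.8 km/(118.8 km + 1.509 km) = 2.66 g/cm³.

2.66 g/cm³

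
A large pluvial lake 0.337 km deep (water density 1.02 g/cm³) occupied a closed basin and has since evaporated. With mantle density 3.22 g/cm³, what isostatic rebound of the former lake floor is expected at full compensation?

u = d ρ_w/ρ_m = 0.337 km × 1.02/3.22 = 0.107 km.

0.107 km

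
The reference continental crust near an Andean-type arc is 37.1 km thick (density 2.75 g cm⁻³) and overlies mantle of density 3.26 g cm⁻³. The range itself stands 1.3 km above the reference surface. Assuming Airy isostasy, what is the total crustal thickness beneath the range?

45.4 km

Root depth r = h ρ_c / (ρ_m − ρ_c) = 1.3 km × 2.75 / 0.51 = 7.01 km.
Total thickness = T + h + r = 37.1 km + 1.3 km + 7.01 km = 45.4 km.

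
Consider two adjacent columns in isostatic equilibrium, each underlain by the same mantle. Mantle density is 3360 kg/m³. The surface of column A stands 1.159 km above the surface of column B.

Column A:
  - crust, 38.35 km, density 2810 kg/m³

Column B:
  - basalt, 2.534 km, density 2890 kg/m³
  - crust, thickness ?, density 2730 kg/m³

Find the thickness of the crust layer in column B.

Take the compensation level at the base of the deeper column (depth z_c below the surface of column A) and equate Σ ρ_i t_i down to z_c; mantle fills any gap and the z_c terms cancel.
Column A: 38.35×2810 + (z_c − 38.35)×3360
Column B: 1.159×0 + 2.534×2890 + x×2730 + (z_c − 1.159 − 2.534 − x)×3360
The z_c×3360 term appears on both sides and cancels. Collect the known terms of each column as K = Σ(ρt)_known − 3360 × (depth of known layers): K_A = 107763.5 − 3360×38.35 = −21092.5; K_B = 7323.26 − 3360×(1.159 + 2.534) = −5085.22.
Balance: K_A = K_B − x×(3360 − 2730), so x = (K_B − K_A)/(3360 − 2730) = 16007.3/630 = 25.4 km.

25.4 km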